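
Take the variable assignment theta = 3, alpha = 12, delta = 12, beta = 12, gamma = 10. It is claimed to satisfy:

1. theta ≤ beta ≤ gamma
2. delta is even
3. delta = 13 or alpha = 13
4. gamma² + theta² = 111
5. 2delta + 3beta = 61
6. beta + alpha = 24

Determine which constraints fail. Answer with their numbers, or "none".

Constraints 1, 3, 4, and 5 are violated.

1. values 3, 12, 10; beta = 12 is not ≤ gamma = 10  ✘
2. delta = 12 is even  ✔
3. delta = 12 ≠ 13 and alpha = 12 ≠ 13; both disjuncts false  ✘
4. gamma² + theta² = 10² + 3² = 100 + 9 = 109, not 111  ✘
5. 2delta + 3beta = 2(12) + 3(12) = 60, not 61  ✘
6. beta + alpha = 12 + 12 = 24  ✔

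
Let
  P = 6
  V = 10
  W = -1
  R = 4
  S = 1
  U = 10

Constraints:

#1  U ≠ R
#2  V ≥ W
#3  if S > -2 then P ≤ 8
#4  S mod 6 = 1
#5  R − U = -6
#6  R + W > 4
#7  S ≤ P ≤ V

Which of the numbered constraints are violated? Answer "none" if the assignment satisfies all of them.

No — constraint 6 is not satisfied.

#1 U = 10, R = 4; distinct — satisfied.
#2 V = 10, W = -1; 10 ≥ -1 — satisfied.
#3 S = 1 > -2, so we need P ≤ 8; P = 6 ≤ 8 — satisfied.
#4 1 mod 6 = 1 — satisfied.
#5 R − U = 4 − 10 = -6 — satisfied.
#6 R + W = 4 + (-1) = 3; 3 ≤ 4, bound 4 not met — violated.
#7 values 1 ≤ 6 ≤ 10 — satisfied.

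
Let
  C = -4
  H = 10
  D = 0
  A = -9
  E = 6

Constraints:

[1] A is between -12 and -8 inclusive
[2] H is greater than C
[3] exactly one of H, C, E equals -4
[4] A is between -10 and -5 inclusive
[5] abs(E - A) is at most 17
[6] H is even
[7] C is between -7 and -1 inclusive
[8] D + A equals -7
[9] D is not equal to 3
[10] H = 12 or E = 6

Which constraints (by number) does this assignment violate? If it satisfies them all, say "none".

[1] A = -9 lies in [-12, -8]  ✓
[2] H = 10, C = -4; 10 > -4  ✓
[3] H=10, C=-4, E=6; 1 of them equals -4  ✓
[4] A = -9 lies in [-10, -5]  ✓
[5] abs(6 - (-9)) = 15; 15 ≤ 17  ✓
[6] H = 10 is even  ✓
[7] C = -4 lies in [-7, -1]  ✓
[8] D + A = 0 + (-9) = -9, not -7  ✗
[9] D = 0, and 0 ≠ 3  ✓
[10] H = 10 ≠ 12, but E = 6 = 6 (second disjunct)  ✓

Constraint 8 does not hold.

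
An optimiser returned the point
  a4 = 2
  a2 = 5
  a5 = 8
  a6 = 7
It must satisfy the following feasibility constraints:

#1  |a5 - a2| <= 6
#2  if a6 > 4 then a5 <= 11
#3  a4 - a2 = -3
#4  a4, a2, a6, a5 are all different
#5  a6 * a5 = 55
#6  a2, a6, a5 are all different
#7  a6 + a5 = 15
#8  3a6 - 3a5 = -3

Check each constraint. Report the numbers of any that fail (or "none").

The assignment fails constraint 5.

#1 |8 - 5| = 3; 3 ≤ 6  holds
#2 a6 = 7 > 4, so we need a5 ≤ 11; a5 = 8 ≤ 11  holds
#3 a4 - a2 = 2 - 5 = -3  holds
#4 values 2, 5, 7, 8 are pairwise distinct  holds
#5 a6 * a5 = 7 * 8 = 56, not 55  fails
#6 values 5, 7, 8 are pairwise distinct  holds
#7 a6 + a5 = 7 + 8 = 15  holds
#8 3a6 - 3a5 = 3(7) - 3(8) = -3  holds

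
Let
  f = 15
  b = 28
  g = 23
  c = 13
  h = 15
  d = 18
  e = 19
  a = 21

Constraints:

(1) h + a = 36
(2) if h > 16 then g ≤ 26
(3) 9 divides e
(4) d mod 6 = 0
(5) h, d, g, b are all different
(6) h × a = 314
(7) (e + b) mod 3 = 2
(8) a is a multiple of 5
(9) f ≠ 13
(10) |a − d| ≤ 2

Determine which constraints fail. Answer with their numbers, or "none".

(1) h + a = 15 + 21 = 36 — satisfied.
(2) h = 15, not > 16; antecedent false, conditional vacuously true — satisfied.
(3) 19 = 9×2 + 1, so 9 does not divide 19 — violated.
(4) 18 mod 6 = 0 — satisfied.
(5) values 15, 18, 23, 28 are pairwise distinct — satisfied.
(6) h × a = 15 × 21 = 315, not 314 — violated.
(7) e + b = 47; 47 mod 3 = 2 — satisfied.
(8) 21 = 5×4 + 1, so 5 does not divide 21 — violated.
(9) f = 15, and 15 ≠ 13 — satisfied.
(10) |21 − 18| = 3; 3 > 2, exceeds bound 2 — violated.

No — constraints 3, 6, 8, and 10 are not satisfied.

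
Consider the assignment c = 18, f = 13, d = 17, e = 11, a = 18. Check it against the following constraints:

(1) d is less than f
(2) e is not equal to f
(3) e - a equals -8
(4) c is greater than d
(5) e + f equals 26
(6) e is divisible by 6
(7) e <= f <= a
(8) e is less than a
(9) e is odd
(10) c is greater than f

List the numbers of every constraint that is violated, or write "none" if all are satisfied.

(1) d = 17, f = 13; 17 ≥ 13 (want <) — violated.
(2) e = 11, f = 13; distinct — satisfied.
(3) e - a = 11 - 18 = -7, not -8 — violated.
(4) c = 18, d = 17; 18 > 17 — satisfied.
(5) e + f = 11 + 13 = 24, not 26 — violated.
(6) 11 = 6*1 + 5, so 6 does not divide 11 — violated.
(7) values 11 <= 13 <= 18 — satisfied.
(8) e = 11, a = 18; 11 < 18 — satisfied.
(9) e = 11 is odd — satisfied.
(10) c = 18, f = 13; 18 > 13 — satisfied.

Violated: 1, 3, 5, and 6.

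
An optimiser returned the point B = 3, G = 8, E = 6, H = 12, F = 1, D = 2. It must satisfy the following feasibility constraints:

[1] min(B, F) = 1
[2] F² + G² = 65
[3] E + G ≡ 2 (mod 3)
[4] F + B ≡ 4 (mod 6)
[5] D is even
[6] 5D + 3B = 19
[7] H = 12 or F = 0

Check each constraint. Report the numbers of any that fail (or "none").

[1] min(3, 1) = 1  yes
[2] F² + G² = 1² + 8² = 1 + 64 = 65  yes
[3] E + G = 14; 14 mod 3 = 2  yes
[4] F + B = 4; 4 mod 6 = 4  yes
[5] D = 2 is even  yes
[6] 5D + 3B = 5(2) + 3(3) = 19  yes
[7] H = 12 = 12 (first disjunct)  yes

None — every constraint holds.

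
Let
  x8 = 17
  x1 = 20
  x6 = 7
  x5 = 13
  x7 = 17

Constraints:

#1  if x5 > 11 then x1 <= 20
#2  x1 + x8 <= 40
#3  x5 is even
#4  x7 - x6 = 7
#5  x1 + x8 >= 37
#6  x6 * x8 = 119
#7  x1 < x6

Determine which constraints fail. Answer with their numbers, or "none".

No — constraints 3, 4, and 7 are not satisfied.

#1 x5 = 13 > 11, so we need x1 ≤ 20; x1 = 20 ≤ 20  ✓
#2 x1 + x8 = 20 + 17 = 37; 37 ≤ 40  ✓
#3 x5 = 13 is odd  ✗
#4 x7 - x6 = 17 - 7 = 10, not 7  ✗
#5 x1 + x8 = 20 + 17 = 37; 37 ≥ 37  ✓
#6 x6 * x8 = 7 * 17 = 119  ✓
#7 x1 = 20, x6 = 7; 20 ≥ 7 (want <)  ✗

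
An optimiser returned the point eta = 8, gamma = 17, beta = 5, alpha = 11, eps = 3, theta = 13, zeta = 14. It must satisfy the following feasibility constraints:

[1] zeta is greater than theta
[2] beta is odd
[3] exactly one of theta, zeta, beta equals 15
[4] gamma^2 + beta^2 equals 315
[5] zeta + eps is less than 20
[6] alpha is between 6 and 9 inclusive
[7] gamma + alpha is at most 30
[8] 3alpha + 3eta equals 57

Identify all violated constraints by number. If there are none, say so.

Violated: 3, 4, and 6.

[1] zeta = 14, theta = 13; 14 > 13  holds
[2] beta = 5 is odd  holds
[3] theta=13, zeta=14, beta=5; 0 of them equal 15, not exactly one  fails
[4] gamma^2 + beta^2 = 17^2 + 5^2 = 289 + 25 = 314, not 315  fails
[5] zeta + eps = 14 + 3 = 17; 17 < 20  holds
[6] alpha = 11 is outside [6, 9]  fails
[7] gamma + alpha = 17 + 11 = 28; 28 ≤ 30  holds
[8] 3alpha + 3eta = 3(11) + 3(8) = 57  holds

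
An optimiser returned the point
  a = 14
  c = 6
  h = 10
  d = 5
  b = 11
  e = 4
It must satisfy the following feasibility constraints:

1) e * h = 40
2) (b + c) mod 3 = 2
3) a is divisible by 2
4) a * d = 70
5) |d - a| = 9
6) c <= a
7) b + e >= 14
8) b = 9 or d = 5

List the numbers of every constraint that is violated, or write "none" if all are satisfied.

1) e * h = 4 * 10 = 40  OK
2) b + c = 17; 17 mod 3 = 2  OK
3) 14 / 2 = 7, so 2 divides 14  OK
4) a * d = 14 * 5 = 70  OK
5) |5 - 14| = 9  OK
6) c = 6, a = 14; 6 ≤ 14  OK
7) b + e = 11 + 4 = 15; 15 ≥ 14  OK
8) b = 11 ≠ 9, but d = 5 = 5 (second disjunct)  OK

None — every constraint holds.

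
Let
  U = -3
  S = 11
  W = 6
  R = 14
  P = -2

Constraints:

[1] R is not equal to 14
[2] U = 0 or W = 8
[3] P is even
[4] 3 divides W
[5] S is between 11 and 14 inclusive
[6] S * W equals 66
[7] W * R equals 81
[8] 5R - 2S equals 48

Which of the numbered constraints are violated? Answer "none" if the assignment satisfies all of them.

Constraints 1, 2, and 7 are violated.

[1] R = 14, but 14 is required to differ  ✘
[2] U = -3 ≠ 0 and W = 6 ≠ 8; both disjuncts false  ✘
[3] P = -2 is even  ✔
[4] 6 / 3 = 2, so 3 divides 6  ✔
[5] S = 11 lies in [11, 14]  ✔
[6] S * W = 11 * 6 = 66  ✔
[7] W * R = 6 * 14 = 84, not 81  ✘
[8] 5R - 2S = 5(14) - 2(11) = 48  ✔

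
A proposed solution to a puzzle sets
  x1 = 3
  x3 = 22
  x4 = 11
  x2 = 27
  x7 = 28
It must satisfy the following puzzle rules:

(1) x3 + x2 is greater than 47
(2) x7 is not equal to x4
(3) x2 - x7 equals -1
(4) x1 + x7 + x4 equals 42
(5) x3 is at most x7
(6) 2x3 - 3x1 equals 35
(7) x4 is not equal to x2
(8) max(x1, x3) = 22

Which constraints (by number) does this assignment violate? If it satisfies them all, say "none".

(1) x3 + x2 = 22 + 27 = 49; 49 > 47 — OK.
(2) x7 = 28, x4 = 11; distinct — OK.
(3) x2 - x7 = 27 - 28 = -1 — OK.
(4) x1 + x7 + x4 = 3 + 28 + 11 = 42 — OK.
(5) x3 = 22, x7 = 28; 22 ≤ 28 — OK.
(6) 2x3 - 3x1 = 2(22) - 3(3) = 35 — OK.
(7) x4 = 11, x2 = 27; distinct — OK.
(8) max(3, 22) = 22 — OK.

All constraints are satisfied.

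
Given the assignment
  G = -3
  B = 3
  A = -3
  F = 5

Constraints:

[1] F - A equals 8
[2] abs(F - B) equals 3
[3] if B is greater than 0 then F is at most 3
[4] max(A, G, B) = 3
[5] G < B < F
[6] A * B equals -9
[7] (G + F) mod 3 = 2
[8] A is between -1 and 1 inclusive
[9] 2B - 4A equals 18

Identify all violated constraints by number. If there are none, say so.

[1] F - A = 5 - (-3) = 8 — holds.
[2] abs(5 - 3) = 2, not 3 — fails.
[3] B = 3 > 0, so we need F ≤ 3; but F = 5 > 3 — fails.
[4] max(-3, -3, 3) = 3 — holds.
[5] values -3 < 3 < 5 — holds.
[6] A * B = -3 * 3 = -9 — holds.
[7] G + F = 2; 2 mod 3 = 2 — holds.
[8] A = -3 is outside [-1, 1] — fails.
[9] 2B - 4A = 2(3) - 4(-3) = 18 — holds.

Constraints 2, 3, and 8 are violated.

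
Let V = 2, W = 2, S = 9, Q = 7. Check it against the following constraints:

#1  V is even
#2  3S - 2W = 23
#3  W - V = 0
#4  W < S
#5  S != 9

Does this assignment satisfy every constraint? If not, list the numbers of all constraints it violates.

#1 V = 2 is even — holds.
#2 3S - 2W = 3(9) - 2(2) = 23 — holds.
#3 W - V = 2 - 2 = 0 — holds.
#4 W = 2, S = 9; 2 < 9 — holds.
#5 S = 9, but 9 is required to differ — does not hold.

Constraint 5 is violated.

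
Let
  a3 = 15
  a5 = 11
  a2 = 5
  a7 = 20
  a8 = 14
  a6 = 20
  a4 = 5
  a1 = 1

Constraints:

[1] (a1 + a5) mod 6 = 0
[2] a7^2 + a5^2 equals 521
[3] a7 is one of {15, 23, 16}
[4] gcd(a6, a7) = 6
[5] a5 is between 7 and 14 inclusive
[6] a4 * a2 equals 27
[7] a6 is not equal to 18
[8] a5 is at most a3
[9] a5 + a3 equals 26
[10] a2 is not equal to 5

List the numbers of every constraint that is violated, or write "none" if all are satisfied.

Constraints 3, 4, 6, 10 do not hold.

[1] a1 + a5 = 12; 12 mod 6 = 0  holds
[2] a7^2 + a5^2 = 20^2 + 11^2 = 400 + 121 = 521  holds
[3] a7 = 20 is not in {15, 23, 16}  fails
[4] gcd(20, 20) = 20, not 6  fails
[5] a5 = 11 lies in [7, 14]  holds
[6] a4 * a2 = 5 * 5 = 25, not 27  fails
[7] a6 = 20, and 20 ≠ 18  holds
[8] a5 = 11, a3 = 15; 11 ≤ 15  holds
[9] a5 + a3 = 11 + 15 = 26  holds
[10] a2 = 5, but 5 is required to differ  fails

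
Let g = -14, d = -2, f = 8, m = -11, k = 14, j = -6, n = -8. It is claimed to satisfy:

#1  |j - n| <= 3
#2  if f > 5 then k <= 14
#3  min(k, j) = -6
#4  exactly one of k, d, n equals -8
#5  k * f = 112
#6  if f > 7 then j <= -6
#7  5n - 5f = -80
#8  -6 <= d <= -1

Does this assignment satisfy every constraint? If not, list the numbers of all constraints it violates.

All constraints are satisfied.

#1 |-6 - (-8)| = 2; 2 ≤ 3  ✔
#2 f = 8 > 5, so we need k ≤ 14; k = 14 ≤ 14  ✔
#3 min(14, -6) = -6  ✔
#4 k=14, d=-2, n=-8; 1 of them equals -8  ✔
#5 k * f = 14 * 8 = 112  ✔
#6 f = 8 > 7, so we need j ≤ -6; j = -6 ≤ -6  ✔
#7 5n - 5f = 5(-8) - 5(8) = -80  ✔
#8 d = -2 lies in [-6, -1]  ✔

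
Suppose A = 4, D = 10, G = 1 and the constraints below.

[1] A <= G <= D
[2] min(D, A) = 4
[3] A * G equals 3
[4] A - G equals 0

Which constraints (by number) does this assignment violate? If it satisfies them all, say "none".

[1] values 4, 1, 10; A = 4 is not <= G = 1 — fails.
[2] min(10, 4) = 4 — holds.
[3] A * G = 4 * 1 = 4, not 3 — fails.
[4] A - G = 4 - 1 = 3, not 0 — fails.

No — constraints 1, 3, 4 are not satisfied.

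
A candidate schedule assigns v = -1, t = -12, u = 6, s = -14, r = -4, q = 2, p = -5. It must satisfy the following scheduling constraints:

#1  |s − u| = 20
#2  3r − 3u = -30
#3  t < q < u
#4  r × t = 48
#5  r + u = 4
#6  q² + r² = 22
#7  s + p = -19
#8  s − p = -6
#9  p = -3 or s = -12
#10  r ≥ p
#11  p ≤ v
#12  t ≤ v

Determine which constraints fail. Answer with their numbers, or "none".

#1 |-14 − 6| = 20  yes
#2 3r − 3u = 3(-4) − 3(6) = -30  yes
#3 values -12 < 2 < 6  yes
#4 r × t = -4 × (-12) = 48  yes
#5 r + u = -4 + 6 = 2, not 4  no
#6 q² + r² = 2² + (-4)² = 4 + 16 = 20, not 22  no
#7 s + p = -14 + (-5) = -19  yes
#8 s − p = -14 − (-5) = -9, not -6  no
#9 p = -5 ≠ -3 and s = -14 ≠ -12; both disjuncts false  no
#10 r = -4, p = -5; -4 ≥ -5  yes
#11 p = -5, v = -1; -5 ≤ -1  yes
#12 t = -12, v = -1; -12 ≤ -1  yes

The assignment fails constraints 5, 6, 8, and 9.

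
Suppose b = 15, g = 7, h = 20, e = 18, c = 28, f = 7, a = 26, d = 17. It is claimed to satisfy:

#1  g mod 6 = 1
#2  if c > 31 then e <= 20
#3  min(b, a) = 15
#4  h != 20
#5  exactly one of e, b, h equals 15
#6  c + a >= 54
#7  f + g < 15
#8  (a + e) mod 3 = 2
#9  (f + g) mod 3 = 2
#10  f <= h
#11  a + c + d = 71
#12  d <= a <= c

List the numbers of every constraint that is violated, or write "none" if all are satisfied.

The assignment fails constraint 4.

#1 7 mod 6 = 1  holds
#2 c = 28, not > 31; antecedent false, conditional vacuously true  holds
#3 min(15, 26) = 15  holds
#4 h = 20, but 20 is required to differ  fails
#5 e=18, b=15, h=20; 1 of them equals 15  holds
#6 c + a = 28 + 26 = 54; 54 ≥ 54  holds
#7 f + g = 7 + 7 = 14; 14 < 15  holds
#8 a + e = 44; 44 mod 3 = 2  holds
#9 f + g = 14; 14 mod 3 = 2  holds
#10 f = 7, h = 20; 7 ≤ 20  holds
#11 a + c + d = 26 + 28 + 17 = 71  holds
#12 values 17 <= 26 <= 28  holds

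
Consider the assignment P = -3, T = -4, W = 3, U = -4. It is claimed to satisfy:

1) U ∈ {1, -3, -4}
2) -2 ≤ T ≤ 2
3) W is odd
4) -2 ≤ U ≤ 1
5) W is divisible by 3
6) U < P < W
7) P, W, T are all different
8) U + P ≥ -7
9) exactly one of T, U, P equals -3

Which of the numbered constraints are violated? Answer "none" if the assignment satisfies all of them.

Constraints 2, 4 are violated.

1) U = -4 is in {1, -3, -4} — OK.
2) T = -4 is outside [-2, 2] — violated.
3) W = 3 is odd — OK.
4) U = -4 is outside [-2, 1] — violated.
5) 3 / 3 = 1, so 3 divides 3 — OK.
6) values -4 < -3 < 3 — OK.
7) values -3, 3, -4 are pairwise distinct — OK.
8) U + P = -4 + (-3) = -7; -7 ≥ -7 — OK.
9) T=-4, U=-4, P=-3; 1 of them equals -3 — OK.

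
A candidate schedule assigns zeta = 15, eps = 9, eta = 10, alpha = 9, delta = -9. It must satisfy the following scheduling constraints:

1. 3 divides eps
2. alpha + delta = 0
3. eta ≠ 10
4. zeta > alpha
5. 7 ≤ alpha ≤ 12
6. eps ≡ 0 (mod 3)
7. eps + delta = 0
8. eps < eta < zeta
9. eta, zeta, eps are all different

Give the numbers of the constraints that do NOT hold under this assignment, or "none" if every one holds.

1. 9 / 3 = 3, so 3 divides 9 — satisfied.
2. alpha + delta = 9 + (-9) = 0 — satisfied.
3. eta = 10, but 10 is required to differ — violated.
4. zeta = 15, alpha = 9; 15 > 9 — satisfied.
5. alpha = 9 lies in [7, 12] — satisfied.
6. 9 mod 3 = 0 — satisfied.
7. eps + delta = 9 + (-9) = 0 — satisfied.
8. values 9 < 10 < 15 — satisfied.
9. values 10, 15, 9 are pairwise distinct — satisfied.

Constraint 3 does not hold.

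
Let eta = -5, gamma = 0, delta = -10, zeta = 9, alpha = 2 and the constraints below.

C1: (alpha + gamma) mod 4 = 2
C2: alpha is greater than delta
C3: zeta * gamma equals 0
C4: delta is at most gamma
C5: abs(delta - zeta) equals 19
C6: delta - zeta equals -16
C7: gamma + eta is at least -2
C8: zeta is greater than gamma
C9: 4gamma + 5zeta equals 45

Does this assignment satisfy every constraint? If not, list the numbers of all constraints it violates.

C1: alpha + gamma = 2; 2 mod 4 = 2 — holds.
C2: alpha = 2, delta = -10; 2 > -10 — holds.
C3: zeta * gamma = 9 * 0 = 0 — holds.
C4: delta = -10, gamma = 0; -10 ≤ 0 — holds.
C5: abs(-10 - 9) = 19 — holds.
C6: delta - zeta = -10 - 9 = -19, not -16 — does not hold.
C7: gamma + eta = 0 + (-5) = -5; -5 < -2, bound -2 not met — does not hold.
C8: zeta = 9, gamma = 0; 9 > 0 — holds.
C9: 4gamma + 5zeta = 4(0) + 5(9) = 45 — holds.

Violated: 6 and 7.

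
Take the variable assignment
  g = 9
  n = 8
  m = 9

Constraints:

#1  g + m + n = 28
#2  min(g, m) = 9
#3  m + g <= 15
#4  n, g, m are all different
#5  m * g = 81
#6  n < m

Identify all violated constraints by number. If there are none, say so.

Constraints 1, 3, and 4 are violated.

#1 g + m + n = 9 + 9 + 8 = 26, not 28 — violated.
#2 min(9, 9) = 9 — satisfied.
#3 m + g = 9 + 9 = 18; 18 > 15, bound 15 not met — violated.
#4 g = m = 9, not all different — violated.
#5 m * g = 9 * 9 = 81 — satisfied.
#6 n = 8, m = 9; 8 < 9 — satisfied.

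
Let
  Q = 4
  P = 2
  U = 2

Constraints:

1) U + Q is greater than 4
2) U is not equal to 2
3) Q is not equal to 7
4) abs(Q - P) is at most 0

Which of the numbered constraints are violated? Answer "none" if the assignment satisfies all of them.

1) U + Q = 2 + 4 = 6; 6 > 4 — holds.
2) U = 2, but 2 is required to differ — fails.
3) Q = 4, and 4 ≠ 7 — holds.
4) abs(4 - 2) = 2; 2 > 0, exceeds bound 0 — fails.

The assignment fails constraints 2 and 4.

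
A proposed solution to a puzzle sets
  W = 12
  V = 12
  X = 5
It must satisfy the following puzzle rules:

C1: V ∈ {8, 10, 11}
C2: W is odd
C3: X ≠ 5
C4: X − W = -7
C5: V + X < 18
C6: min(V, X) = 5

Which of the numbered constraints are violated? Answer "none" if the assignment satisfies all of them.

Violated: 1, 2, and 3.

C1: V = 12 is not in {8, 10, 11} — violated.
C2: W = 12 is even — violated.
C3: X = 5, but 5 is required to differ — violated.
C4: X − W = 5 − 12 = -7 — OK.
C5: V + X = 12 + 5 = 17; 17 < 18 — OK.
C6: min(12, 5) = 5 — OK.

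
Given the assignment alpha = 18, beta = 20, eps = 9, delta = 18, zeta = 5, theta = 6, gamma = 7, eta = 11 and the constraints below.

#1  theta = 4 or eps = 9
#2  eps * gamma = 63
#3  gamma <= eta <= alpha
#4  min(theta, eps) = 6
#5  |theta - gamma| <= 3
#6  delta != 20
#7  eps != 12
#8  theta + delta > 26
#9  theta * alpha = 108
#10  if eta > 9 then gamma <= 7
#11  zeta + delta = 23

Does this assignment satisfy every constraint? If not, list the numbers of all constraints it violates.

Constraint 8 is violated.

#1 theta = 6 ≠ 4, but eps = 9 = 9 (second disjunct) — holds.
#2 eps * gamma = 9 * 7 = 63 — holds.
#3 values 7 <= 11 <= 18 — holds.
#4 min(6, 9) = 6 — holds.
#5 |6 - 7| = 1; 1 ≤ 3 — holds.
#6 delta = 18, and 18 ≠ 20 — holds.
#7 eps = 9, and 9 ≠ 12 — holds.
#8 theta + delta = 6 + 18 = 24; 24 ≤ 26, bound 26 not met — fails.
#9 theta * alpha = 6 * 18 = 108 — holds.
#10 eta = 11 > 9, so we need gamma ≤ 7; gamma = 7 ≤ 7 — holds.
#11 zeta + delta = 5 + 18 = 23 — holds.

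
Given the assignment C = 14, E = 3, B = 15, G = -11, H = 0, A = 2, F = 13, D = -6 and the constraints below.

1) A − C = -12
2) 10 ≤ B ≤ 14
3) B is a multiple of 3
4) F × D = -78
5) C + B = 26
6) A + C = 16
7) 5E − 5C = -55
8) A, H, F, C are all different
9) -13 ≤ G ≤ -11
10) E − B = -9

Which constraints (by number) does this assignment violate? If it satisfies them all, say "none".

1) A − C = 2 − 14 = -12 — holds.
2) B = 15 is outside [10, 14] — fails.
3) 15 / 3 = 5, so 3 divides 15 — holds.
4) F × D = 13 × (-6) = -78 — holds.
5) C + B = 14 + 15 = 29, not 26 — fails.
6) A + C = 2 + 14 = 16 — holds.
7) 5E − 5C = 5(3) − 5(14) = -55 — holds.
8) values 2, 0, 13, 14 are pairwise distinct — holds.
9) G = -11 lies in [-13, -11] — holds.
10) E − B = 3 − 15 = -12, not -9 — fails.

Constraints 2, 5, 10 do not hold.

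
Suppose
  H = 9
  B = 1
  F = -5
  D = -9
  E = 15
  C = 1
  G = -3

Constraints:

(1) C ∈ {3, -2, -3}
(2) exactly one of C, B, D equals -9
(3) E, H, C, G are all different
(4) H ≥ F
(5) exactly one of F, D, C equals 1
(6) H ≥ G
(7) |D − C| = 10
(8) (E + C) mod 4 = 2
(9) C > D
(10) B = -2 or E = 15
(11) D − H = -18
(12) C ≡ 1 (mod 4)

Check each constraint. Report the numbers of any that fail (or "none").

(1) C = 1 is not in {3, -2, -3}  FAIL
(2) C=1, B=1, D=-9; 1 of them equals -9  OK
(3) values 15, 9, 1, -3 are pairwise distinct  OK
(4) H = 9, F = -5; 9 ≥ -5  OK
(5) F=-5, D=-9, C=1; 1 of them equals 1  OK
(6) H = 9, G = -3; 9 ≥ -3  OK
(7) |-9 − 1| = 10  OK
(8) E + C = 16; 16 mod 4 = 0, not 2  FAIL
(9) C = 1, D = -9; 1 > -9  OK
(10) B = 1 ≠ -2, but E = 15 = 15 (second disjunct)  OK
(11) D − H = -9 − 9 = -18  OK
(12) 1 mod 4 = 1  OK

Constraints 1, 8 do not hold.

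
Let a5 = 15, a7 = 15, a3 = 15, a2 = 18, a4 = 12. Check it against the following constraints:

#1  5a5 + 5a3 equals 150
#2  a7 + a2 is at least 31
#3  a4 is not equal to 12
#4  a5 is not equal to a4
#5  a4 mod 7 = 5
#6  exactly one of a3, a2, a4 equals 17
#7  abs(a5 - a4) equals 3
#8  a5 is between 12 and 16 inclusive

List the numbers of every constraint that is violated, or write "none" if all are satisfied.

#1 5a5 + 5a3 = 5(15) + 5(15) = 150 — OK.
#2 a7 + a2 = 15 + 18 = 33; 33 ≥ 31 — OK.
#3 a4 = 12, but 12 is required to differ — violated.
#4 a5 = 15, a4 = 12; distinct — OK.
#5 12 mod 7 = 5 — OK.
#6 a3=15, a2=18, a4=12; 0 of them equal 17, not exactly one — violated.
#7 abs(15 - 12) = 3 — OK.
#8 a5 = 15 lies in [12, 16] — OK.

No — constraints 3 and 6 are not satisfied.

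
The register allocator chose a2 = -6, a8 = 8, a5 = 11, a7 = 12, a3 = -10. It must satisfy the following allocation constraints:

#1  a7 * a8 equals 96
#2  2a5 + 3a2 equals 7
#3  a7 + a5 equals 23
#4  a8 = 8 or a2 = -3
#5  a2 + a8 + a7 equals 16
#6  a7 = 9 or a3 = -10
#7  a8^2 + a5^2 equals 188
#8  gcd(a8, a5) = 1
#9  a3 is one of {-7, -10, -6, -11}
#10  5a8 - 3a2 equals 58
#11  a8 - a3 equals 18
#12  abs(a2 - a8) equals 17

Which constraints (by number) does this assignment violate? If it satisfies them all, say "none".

The assignment fails constraints 2, 5, 7, and 12.

#1 a7 * a8 = 12 * 8 = 96 — satisfied.
#2 2a5 + 3a2 = 2(11) + 3(-6) = 4, not 7 — violated.
#3 a7 + a5 = 12 + 11 = 23 — satisfied.
#4 a8 = 8 = 8 (first disjunct) — satisfied.
#5 a2 + a8 + a7 = -6 + 8 + 12 = 14, not 16 — violated.
#6 a7 = 12 ≠ 9, but a3 = -10 = -10 (second disjunct) — satisfied.
#7 a8^2 + a5^2 = 8^2 + 11^2 = 64 + 121 = 185, not 188 — violated.
#8 gcd(8, 11) = 1 — satisfied.
#9 a3 = -10 is in {-7, -10, -6, -11} — satisfied.
#10 5a8 - 3a2 = 5(8) - 3(-6) = 58 — satisfied.
#11 a8 - a3 = 8 - (-10) = 18 — satisfied.
#12 abs(-6 - 8) = 14, not 17 — violated.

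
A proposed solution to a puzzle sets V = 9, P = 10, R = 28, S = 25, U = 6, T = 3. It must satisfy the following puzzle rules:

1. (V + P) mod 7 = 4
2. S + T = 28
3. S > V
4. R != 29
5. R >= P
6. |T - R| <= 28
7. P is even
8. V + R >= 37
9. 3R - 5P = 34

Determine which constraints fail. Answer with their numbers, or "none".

1. V + P = 19; 19 mod 7 = 5, not 4 — does not hold.
2. S + T = 25 + 3 = 28 — holds.
3. S = 25, V = 9; 25 > 9 — holds.
4. R = 28, and 28 ≠ 29 — holds.
5. R = 28, P = 10; 28 ≥ 10 — holds.
6. |3 - 28| = 25; 25 ≤ 28 — holds.
7. P = 10 is even — holds.
8. V + R = 9 + 28 = 37; 37 ≥ 37 — holds.
9. 3R - 5P = 3(28) - 5(10) = 34 — holds.

No — constraint 1 is not satisfied.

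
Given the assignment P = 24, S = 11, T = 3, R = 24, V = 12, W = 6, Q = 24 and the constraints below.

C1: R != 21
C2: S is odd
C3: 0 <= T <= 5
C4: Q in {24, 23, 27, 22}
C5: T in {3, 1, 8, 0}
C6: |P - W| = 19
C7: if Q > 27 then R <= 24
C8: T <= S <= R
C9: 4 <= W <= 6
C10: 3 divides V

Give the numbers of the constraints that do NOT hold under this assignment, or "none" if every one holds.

The assignment fails constraint 6.

C1: R = 24, and 24 ≠ 21 — holds.
C2: S = 11 is odd — holds.
C3: T = 3 lies in [0, 5] — holds.
C4: Q = 24 is in {24, 23, 27, 22} — holds.
C5: T = 3 is in {3, 1, 8, 0} — holds.
C6: |24 - 6| = 18, not 19 — does not hold.
C7: Q = 24, not > 27; antecedent false, conditional vacuously true — holds.
C8: values 3 <= 11 <= 24 — holds.
C9: W = 6 lies in [4, 6] — holds.
C10: 12 / 3 = 4, so 3 divides 12 — holds.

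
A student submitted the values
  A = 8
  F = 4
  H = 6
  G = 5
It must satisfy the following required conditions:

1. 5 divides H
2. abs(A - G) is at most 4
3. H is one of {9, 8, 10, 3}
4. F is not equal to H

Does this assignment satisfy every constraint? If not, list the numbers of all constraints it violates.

Constraints 1, 3 are violated.

1. 6 = 5*1 + 1, so 5 does not divide 6 — fails.
2. abs(8 - 5) = 3; 3 ≤ 4 — holds.
3. H = 6 is not in {9, 8, 10, 3} — fails.
4. F = 4, H = 6; distinct — holds.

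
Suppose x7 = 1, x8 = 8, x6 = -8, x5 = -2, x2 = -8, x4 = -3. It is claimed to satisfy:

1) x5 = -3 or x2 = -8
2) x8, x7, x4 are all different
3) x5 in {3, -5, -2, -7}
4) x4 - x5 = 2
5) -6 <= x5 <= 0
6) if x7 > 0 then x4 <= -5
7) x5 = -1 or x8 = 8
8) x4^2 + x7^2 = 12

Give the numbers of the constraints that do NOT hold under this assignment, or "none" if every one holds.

No — constraints 4, 6, and 8 are not satisfied.

1) x5 = -2 ≠ -3, but x2 = -8 = -8 (second disjunct) — holds.
2) values 8, 1, -3 are pairwise distinct — holds.
3) x5 = -2 is in {3, -5, -2, -7} — holds.
4) x4 - x5 = -3 - (-2) = -1, not 2 — does not hold.
5) x5 = -2 lies in [-6, 0] — holds.
6) x7 = 1 > 0, so we need x4 ≤ -5; but x4 = -3 > -5 — does not hold.
7) x5 = -2 ≠ -1, but x8 = 8 = 8 (second disjunct) — holds.
8) x4^2 + x7^2 = (-3)^2 + 1^2 = 9 + 1 = 10, not 12 — does not hold.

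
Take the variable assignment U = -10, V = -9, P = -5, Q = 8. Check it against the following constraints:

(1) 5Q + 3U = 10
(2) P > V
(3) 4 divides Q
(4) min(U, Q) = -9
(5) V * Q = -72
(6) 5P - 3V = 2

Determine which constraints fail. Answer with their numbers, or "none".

The assignment fails constraint 4.

(1) 5Q + 3U = 5(8) + 3(-10) = 10 — holds.
(2) P = -5, V = -9; -5 > -9 — holds.
(3) 8 / 4 = 2, so 4 divides 8 — holds.
(4) min(-10, 8) = -10, not -9 — fails.
(5) V * Q = -9 * 8 = -72 — holds.
(6) 5P - 3V = 5(-5) - 3(-9) = 2 — holds.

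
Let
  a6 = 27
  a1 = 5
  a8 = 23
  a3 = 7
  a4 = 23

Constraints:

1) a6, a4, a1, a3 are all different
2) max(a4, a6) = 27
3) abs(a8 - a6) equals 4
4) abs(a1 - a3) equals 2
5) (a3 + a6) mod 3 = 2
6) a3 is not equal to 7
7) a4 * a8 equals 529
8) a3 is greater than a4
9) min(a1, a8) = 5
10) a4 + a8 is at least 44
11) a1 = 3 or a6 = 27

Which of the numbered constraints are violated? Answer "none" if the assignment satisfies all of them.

1) values 27, 23, 5, 7 are pairwise distinct — OK.
2) max(23, 27) = 27 — OK.
3) abs(23 - 27) = 4 — OK.
4) abs(5 - 7) = 2 — OK.
5) a3 + a6 = 34; 34 mod 3 = 1, not 2 — violated.
6) a3 = 7, but 7 is required to differ — violated.
7) a4 * a8 = 23 * 23 = 529 — OK.
8) a3 = 7, a4 = 23; 7 ≤ 23 (want >) — violated.
9) min(5, 23) = 5 — OK.
10) a4 + a8 = 23 + 23 = 46; 46 ≥ 44 — OK.
11) a1 = 5 ≠ 3, but a6 = 27 = 27 (second disjunct) — OK.

The assignment fails constraints 5, 6, and 8.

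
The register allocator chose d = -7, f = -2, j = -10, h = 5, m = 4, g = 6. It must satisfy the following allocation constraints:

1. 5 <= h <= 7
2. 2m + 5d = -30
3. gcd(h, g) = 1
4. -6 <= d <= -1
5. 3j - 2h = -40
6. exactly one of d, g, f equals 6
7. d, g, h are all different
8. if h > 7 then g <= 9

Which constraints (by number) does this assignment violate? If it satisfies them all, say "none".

Constraints 2, 4 are violated.

1. h = 5 lies in [5, 7] — holds.
2. 2m + 5d = 2(4) + 5(-7) = -27, not -30 — does not hold.
3. gcd(5, 6) = 1 — holds.
4. d = -7 is outside [-6, -1] — does not hold.
5. 3j - 2h = 3(-10) - 2(5) = -40 — holds.
6. d=-7, g=6, f=-2; 1 of them equals 6 — holds.
7. values -7, 6, 5 are pairwise distinct — holds.
8. h = 5, not > 7; antecedent false, conditional vacuously true — holds.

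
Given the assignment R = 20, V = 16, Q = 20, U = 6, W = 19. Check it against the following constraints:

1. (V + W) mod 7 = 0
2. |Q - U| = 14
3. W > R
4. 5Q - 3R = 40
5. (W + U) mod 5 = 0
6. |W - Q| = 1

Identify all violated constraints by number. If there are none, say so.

1. V + W = 35; 35 mod 7 = 0 — OK.
2. |20 - 6| = 14 — OK.
3. W = 19, R = 20; 19 ≤ 20 (want >) — violated.
4. 5Q - 3R = 5(20) - 3(20) = 40 — OK.
5. W + U = 25; 25 mod 5 = 0 — OK.
6. |19 - 20| = 1 — OK.

No — constraint 3 is not satisfied.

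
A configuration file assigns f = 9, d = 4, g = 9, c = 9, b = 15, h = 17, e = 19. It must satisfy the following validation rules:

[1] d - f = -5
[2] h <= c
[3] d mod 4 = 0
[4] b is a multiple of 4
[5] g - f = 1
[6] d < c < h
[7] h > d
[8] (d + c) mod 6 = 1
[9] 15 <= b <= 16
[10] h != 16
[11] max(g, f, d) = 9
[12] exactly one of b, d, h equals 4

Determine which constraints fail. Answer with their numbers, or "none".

Violated: 2, 4, and 5.

[1] d - f = 4 - 9 = -5  yes
[2] h = 17, c = 9; 17 > 9 (want ≤)  no
[3] 4 mod 4 = 0  yes
[4] 15 = 4*3 + 3, so 4 does not divide 15  no
[5] g - f = 9 - 9 = 0, not 1  no
[6] values 4 < 9 < 17  yes
[7] h = 17, d = 4; 17 > 4  yes
[8] d + c = 13; 13 mod 6 = 1  yes
[9] b = 15 lies in [15, 16]  yes
[10] h = 17, and 17 ≠ 16  yes
[11] max(9, 9, 4) = 9  yes
[12] b=15, d=4, h=17; 1 of them equals 4  yes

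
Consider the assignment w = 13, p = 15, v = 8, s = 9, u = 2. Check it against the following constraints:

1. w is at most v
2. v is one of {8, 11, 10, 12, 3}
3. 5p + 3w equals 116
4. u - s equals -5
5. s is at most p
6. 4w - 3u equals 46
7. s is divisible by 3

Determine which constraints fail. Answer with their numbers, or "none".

1. w = 13, v = 8; 13 > 8 (want ≤) — fails.
2. v = 8 is in {8, 11, 10, 12, 3} — holds.
3. 5p + 3w = 5(15) + 3(13) = 114, not 116 — fails.
4. u - s = 2 - 9 = -7, not -5 — fails.
5. s = 9, p = 15; 9 ≤ 15 — holds.
6. 4w - 3u = 4(13) - 3(2) = 46 — holds.
7. 9 / 3 = 3, so 3 divides 9 — holds.

Constraints 1, 3, and 4 do not hold.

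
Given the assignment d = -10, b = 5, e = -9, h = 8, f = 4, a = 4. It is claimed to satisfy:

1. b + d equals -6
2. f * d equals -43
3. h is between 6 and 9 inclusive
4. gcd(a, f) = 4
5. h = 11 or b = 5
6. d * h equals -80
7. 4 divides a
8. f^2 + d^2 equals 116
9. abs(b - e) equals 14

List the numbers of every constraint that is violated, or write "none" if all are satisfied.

1. b + d = 5 + (-10) = -5, not -6  ✗
2. f * d = 4 * (-10) = -40, not -43  ✗
3. h = 8 lies in [6, 9]  ✓
4. gcd(4, 4) = 4  ✓
5. h = 8 ≠ 11, but b = 5 = 5 (second disjunct)  ✓
6. d * h = -10 * 8 = -80  ✓
7. 4 / 4 = 1, so 4 divides 4  ✓
8. f^2 + d^2 = 4^2 + (-10)^2 = 16 + 100 = 116  ✓
9. abs(5 - (-9)) = 14  ✓

No — constraints 1, 2 are not satisfied.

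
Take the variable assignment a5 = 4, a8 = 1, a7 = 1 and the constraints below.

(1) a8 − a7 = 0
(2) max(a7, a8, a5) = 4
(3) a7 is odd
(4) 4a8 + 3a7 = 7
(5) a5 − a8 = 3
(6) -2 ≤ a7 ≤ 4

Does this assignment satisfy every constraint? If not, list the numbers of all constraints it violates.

(1) a8 − a7 = 1 − 1 = 0  ✔
(2) max(1, 1, 4) = 4  ✔
(3) a7 = 1 is odd  ✔
(4) 4a8 + 3a7 = 4(1) + 3(1) = 7  ✔
(5) a5 − a8 = 4 − 1 = 3  ✔
(6) a7 = 1 lies in [-2, 4]  ✔

All constraints are satisfied.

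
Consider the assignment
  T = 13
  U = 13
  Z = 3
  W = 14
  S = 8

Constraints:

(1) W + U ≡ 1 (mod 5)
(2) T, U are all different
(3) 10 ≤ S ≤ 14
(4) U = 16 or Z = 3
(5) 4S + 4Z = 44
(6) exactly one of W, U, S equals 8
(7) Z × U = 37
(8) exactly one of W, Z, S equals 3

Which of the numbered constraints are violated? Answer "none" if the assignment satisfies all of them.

(1) W + U = 27; 27 mod 5 = 2, not 1  ✘
(2) T = U = 13, not all different  ✘
(3) S = 8 is outside [10, 14]  ✘
(4) U = 13 ≠ 16, but Z = 3 = 3 (second disjunct)  ✔
(5) 4S + 4Z = 4(8) + 4(3) = 44  ✔
(6) W=14, U=13, S=8; 1 of them equals 8  ✔
(7) Z × U = 3 × 13 = 39, not 37  ✘
(8) W=14, Z=3, S=8; 1 of them equals 3  ✔

The assignment fails constraints 1, 2, 3, 7.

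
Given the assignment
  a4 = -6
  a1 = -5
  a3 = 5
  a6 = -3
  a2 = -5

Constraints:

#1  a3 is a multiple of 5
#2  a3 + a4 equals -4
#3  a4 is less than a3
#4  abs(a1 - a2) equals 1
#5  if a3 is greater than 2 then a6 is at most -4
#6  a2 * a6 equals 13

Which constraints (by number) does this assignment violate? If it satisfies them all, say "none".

Violated: 2, 4, 5, and 6.

#1 5 / 5 = 1, so 5 divides 5 — OK.
#2 a3 + a4 = 5 + (-6) = -1, not -4 — violated.
#3 a4 = -6, a3 = 5; -6 < 5 — OK.
#4 abs(-5 - (-5)) = 0, not 1 — violated.
#5 a3 = 5 > 2, so we need a6 ≤ -4; but a6 = -3 > -4 — violated.
#6 a2 * a6 = -5 * (-3) = 15, not 13 — violated.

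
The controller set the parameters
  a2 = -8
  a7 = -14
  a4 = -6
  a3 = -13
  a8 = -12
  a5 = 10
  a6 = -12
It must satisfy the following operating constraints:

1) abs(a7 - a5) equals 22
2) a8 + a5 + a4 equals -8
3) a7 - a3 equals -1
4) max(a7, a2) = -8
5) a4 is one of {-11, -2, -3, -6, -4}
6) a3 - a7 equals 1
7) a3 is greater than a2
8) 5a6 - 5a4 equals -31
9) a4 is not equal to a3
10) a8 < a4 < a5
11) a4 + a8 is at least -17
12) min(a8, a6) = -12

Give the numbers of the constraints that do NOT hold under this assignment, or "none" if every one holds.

Constraints 1, 7, 8, and 11 are violated.

1) abs(-14 - 10) = 24, not 22 — does not hold.
2) a8 + a5 + a4 = -12 + 10 + (-6) = -8 — holds.
3) a7 - a3 = -14 - (-13) = -1 — holds.
4) max(-14, -8) = -8 — holds.
5) a4 = -6 is in {-11, -2, -3, -6, -4} — holds.
6) a3 - a7 = -13 - (-14) = 1 — holds.
7) a3 = -13, a2 = -8; -13 ≤ -8 (want >) — does not hold.
8) 5a6 - 5a4 = 5(-12) - 5(-6) = -30, not -31 — does not hold.
9) a4 = -6, a3 = -13; distinct — holds.
10) values -12 < -6 < 10 — holds.
11) a4 + a8 = -6 + (-12) = -18; -18 < -17, bound -17 not met — does not hold.
12) min(-12, -12) = -12 — holds.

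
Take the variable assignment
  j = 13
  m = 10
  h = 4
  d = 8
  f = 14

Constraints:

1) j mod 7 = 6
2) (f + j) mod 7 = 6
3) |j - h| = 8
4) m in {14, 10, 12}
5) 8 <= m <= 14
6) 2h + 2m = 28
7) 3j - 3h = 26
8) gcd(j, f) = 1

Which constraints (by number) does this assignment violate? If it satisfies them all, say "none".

No — constraints 3, 7 are not satisfied.

1) 13 mod 7 = 6 — OK.
2) f + j = 27; 27 mod 7 = 6 — OK.
3) |13 - 4| = 9, not 8 — violated.
4) m = 10 is in {14, 10, 12} — OK.
5) m = 10 lies in [8, 14] — OK.
6) 2h + 2m = 2(4) + 2(10) = 28 — OK.
7) 3j - 3h = 3(13) - 3(4) = 27, not 26 — violated.
8) gcd(13, 14) = 1 — OK.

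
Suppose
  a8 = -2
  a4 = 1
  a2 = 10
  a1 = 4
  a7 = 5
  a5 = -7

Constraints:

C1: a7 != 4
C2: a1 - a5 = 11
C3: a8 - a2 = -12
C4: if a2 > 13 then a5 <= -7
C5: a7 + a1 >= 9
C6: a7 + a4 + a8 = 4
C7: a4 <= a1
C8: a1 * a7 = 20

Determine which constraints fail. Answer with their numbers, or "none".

C1: a7 = 5, and 5 ≠ 4  holds
C2: a1 - a5 = 4 - (-7) = 11  holds
C3: a8 - a2 = -2 - 10 = -12  holds
C4: a2 = 10, not > 13; antecedent false, conditional vacuously true  holds
C5: a7 + a1 = 5 + 4 = 9; 9 ≥ 9  holds
C6: a7 + a4 + a8 = 5 + 1 + (-2) = 4  holds
C7: a4 = 1, a1 = 4; 1 ≤ 4  holds
C8: a1 * a7 = 4 * 5 = 20  holds

Yes — all constraints hold.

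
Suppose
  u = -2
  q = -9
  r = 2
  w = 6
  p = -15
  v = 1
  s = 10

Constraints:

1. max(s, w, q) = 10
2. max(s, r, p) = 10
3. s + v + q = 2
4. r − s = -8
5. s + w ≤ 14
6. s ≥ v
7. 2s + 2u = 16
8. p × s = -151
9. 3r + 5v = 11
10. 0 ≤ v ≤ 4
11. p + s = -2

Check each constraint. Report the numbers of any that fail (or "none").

Constraints 5, 8, 11 are violated.

1. max(10, 6, -9) = 10 — holds.
2. max(10, 2, -15) = 10 — holds.
3. s + v + q = 10 + 1 + (-9) = 2 — holds.
4. r − s = 2 − 10 = -8 — holds.
5. s + w = 10 + 6 = 16; 16 > 14, bound 14 not met — does not hold.
6. s = 10, v = 1; 10 ≥ 1 — holds.
7. 2s + 2u = 2(10) + 2(-2) = 16 — holds.
8. p × s = -15 × 10 = -150, not -151 — does not hold.
9. 3r + 5v = 3(2) + 5(1) = 11 — holds.
10. v = 1 lies in [0, 4] — holds.
11. p + s = -15 + 10 = -5, not -2 — does not hold.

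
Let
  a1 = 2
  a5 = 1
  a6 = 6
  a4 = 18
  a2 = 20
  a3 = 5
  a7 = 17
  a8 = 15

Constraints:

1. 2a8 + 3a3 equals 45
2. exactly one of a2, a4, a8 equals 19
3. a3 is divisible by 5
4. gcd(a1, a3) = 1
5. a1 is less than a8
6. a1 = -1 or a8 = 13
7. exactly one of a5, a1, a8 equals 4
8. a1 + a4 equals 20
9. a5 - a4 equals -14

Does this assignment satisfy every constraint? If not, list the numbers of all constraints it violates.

Violated: 2, 6, 7, and 9.

1. 2a8 + 3a3 = 2(15) + 3(5) = 45 — satisfied.
2. a2=20, a4=18, a8=15; 0 of them equal 19, not exactly one — violated.
3. 5 / 5 = 1, so 5 divides 5 — satisfied.
4. gcd(2, 5) = 1 — satisfied.
5. a1 = 2, a8 = 15; 2 < 15 — satisfied.
6. a1 = 2 ≠ -1 and a8 = 15 ≠ 13; both disjuncts false — violated.
7. a5=1, a1=2, a8=15; 0 of them equal 4, not exactly one — violated.
8. a1 + a4 = 2 + 18 = 20 — satisfied.
9. a5 - a4 = 1 - 18 = -17, not -14 — violated.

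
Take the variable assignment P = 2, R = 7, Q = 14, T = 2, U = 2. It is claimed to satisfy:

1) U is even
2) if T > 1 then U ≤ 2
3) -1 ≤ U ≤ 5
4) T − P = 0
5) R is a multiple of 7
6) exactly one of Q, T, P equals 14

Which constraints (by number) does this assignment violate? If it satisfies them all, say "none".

No violations.

1) U = 2 is even — OK.
2) T = 2 > 1, so we need U ≤ 2; U = 2 ≤ 2 — OK.
3) U = 2 lies in [-1, 5] — OK.
4) T − P = 2 − 2 = 0 — OK.
5) 7 / 7 = 1, so 7 divides 7 — OK.
6) Q=14, T=2, P=2; 1 of them equals 14 — OK.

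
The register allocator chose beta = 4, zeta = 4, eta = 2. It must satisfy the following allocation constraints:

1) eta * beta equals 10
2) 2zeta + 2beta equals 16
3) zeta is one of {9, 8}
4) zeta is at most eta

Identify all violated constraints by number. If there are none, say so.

Constraints 1, 3, 4 are violated.

1) eta * beta = 2 * 4 = 8, not 10  false
2) 2zeta + 2beta = 2(4) + 2(4) = 16  true
3) zeta = 4 is not in {9, 8}  false
4) zeta = 4, eta = 2; 4 > 2 (want ≤)  false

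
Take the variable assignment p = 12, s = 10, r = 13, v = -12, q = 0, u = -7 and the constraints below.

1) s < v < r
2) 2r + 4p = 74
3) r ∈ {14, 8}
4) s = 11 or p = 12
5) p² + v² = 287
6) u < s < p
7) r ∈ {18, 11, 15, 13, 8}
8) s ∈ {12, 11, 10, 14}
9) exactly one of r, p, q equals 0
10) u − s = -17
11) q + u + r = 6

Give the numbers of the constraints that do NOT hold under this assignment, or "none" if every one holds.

Constraints 1, 3, and 5 do not hold.

1) values 10, -12, 13; s = 10 is not < v = -12 — violated.
2) 2r + 4p = 2(13) + 4(12) = 74 — satisfied.
3) r = 13 is not in {14, 8} — violated.
4) s = 10 ≠ 11, but p = 12 = 12 (second disjunct) — satisfied.
5) p² + v² = 12² + (-12)² = 144 + 144 = 288, not 287 — violated.
6) values -7 < 10 < 12 — satisfied.
7) r = 13 is in {18, 11, 15, 13, 8} — satisfied.
8) s = 10 is in {12, 11, 10, 14} — satisfied.
9) r=13, p=12, q=0; 1 of them equals 0 — satisfied.
10) u − s = -7 − 10 = -17 — satisfied.
11) q + u + r = 0 + (-7) + 13 = 6 — satisfied.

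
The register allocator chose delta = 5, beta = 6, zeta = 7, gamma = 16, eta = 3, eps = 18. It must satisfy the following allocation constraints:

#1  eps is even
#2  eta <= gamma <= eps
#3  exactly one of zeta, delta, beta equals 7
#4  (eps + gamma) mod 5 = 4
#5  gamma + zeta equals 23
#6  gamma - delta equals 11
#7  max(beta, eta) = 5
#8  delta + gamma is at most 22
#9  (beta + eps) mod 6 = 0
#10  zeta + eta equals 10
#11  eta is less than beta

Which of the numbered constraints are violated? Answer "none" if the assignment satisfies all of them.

#1 eps = 18 is even — holds.
#2 values 3 <= 16 <= 18 — holds.
#3 zeta=7, delta=5, beta=6; 1 of them equals 7 — holds.
#4 eps + gamma = 34; 34 mod 5 = 4 — holds.
#5 gamma + zeta = 16 + 7 = 23 — holds.
#6 gamma - delta = 16 - 5 = 11 — holds.
#7 max(6, 3) = 6, not 5 — fails.
#8 delta + gamma = 5 + 16 = 21; 21 ≤ 22 — holds.
#9 beta + eps = 24; 24 mod 6 = 0 — holds.
#10 zeta + eta = 7 + 3 = 10 — holds.
#11 eta = 3, beta = 6; 3 < 6 — holds.

Constraint 7 does not hold.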